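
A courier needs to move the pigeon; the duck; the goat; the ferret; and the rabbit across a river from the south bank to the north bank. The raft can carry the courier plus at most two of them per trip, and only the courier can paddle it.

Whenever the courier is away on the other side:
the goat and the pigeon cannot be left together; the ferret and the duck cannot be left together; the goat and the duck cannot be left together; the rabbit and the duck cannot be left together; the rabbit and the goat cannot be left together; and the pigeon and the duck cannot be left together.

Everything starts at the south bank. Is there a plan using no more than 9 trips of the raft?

Yes — this plan uses 7 crossings (≤ 9):
1. Courier goes to the north bank with the duck and the goat.
2. Courier goes back to the south bank with the duck.
3. Courier goes to the north bank with the duck and the ferret.
4. Courier goes back to the south bank with the duck.
5. Courier goes to the north bank with the pigeon and the rabbit.
6. Courier goes back to the south bank with the goat.
7. Courier goes to the north bank with the duck and the goat.

Yes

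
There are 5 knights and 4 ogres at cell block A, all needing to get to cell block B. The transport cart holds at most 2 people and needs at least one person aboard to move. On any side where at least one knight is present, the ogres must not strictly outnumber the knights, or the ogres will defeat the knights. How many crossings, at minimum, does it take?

Counting alone: each trip to cell block B takes at most 2 across and each return brings at least 1 back, so after t trips out (and t−1 returns) at most 2t − (t−1) of the 9 are across; that first reaches 9 at t = 8, so at least 15 crossings are needed.
The plan below uses exactly 15 crossings, so it is optimal:
1. 2 ogres → cell block B.  (cell block A: 5K 2O; cell block B: 0K 2O)
2. 1 ogre ← cell block A.  (cell block A: 5K 3O; cell block B: 0K 1O)
3. 2 ogres → cell block B.  (cell block A: 5K 1O; cell block B: 0K 3O)
4. 1 ogre ← cell block A.  (cell block A: 5K 2O; cell block B: 0K 2O)
5. 2 knights → cell block B.  (cell block A: 3K 2O; cell block B: 2K 2O)
6. 1 ogre ← cell block A.  (cell block A: 3K 3O; cell block B: 2K 1O)
7. 1 knight and 1 ogre → cell block B.  (cell block A: 2K 2O; cell block B: 3K 2O)
8. 1 knight ← cell block A.  (cell block A: 3K 2O; cell block B: 2K 2O)
9. 1 knight and 1 ogre → cell block B.  (cell block A: 2K 1O; cell block B: 3K 3O)
10. 1 ogre ← cell block A.  (cell block A: 2K 2O; cell block B: 3K 2O)
11. 1 knight and 1 ogre → cell block B.  (cell block A: 1K 1O; cell block B: 4K 3O)
12. 1 knight ← cell block A.  (cell block A: 2K 1O; cell block B: 3K 3O)
13. 1 knight and 1 ogre → cell block B.  (cell block A: 1K 0O; cell block B: 4K 4O)
14. 1 ogre ← cell block A.  (cell block A: 1K 1O; cell block B: 4K 3O)
15. 1 knight and 1 ogre → cell block B.  (cell block A: 0K 0O; cell block B: 5K 4O)

15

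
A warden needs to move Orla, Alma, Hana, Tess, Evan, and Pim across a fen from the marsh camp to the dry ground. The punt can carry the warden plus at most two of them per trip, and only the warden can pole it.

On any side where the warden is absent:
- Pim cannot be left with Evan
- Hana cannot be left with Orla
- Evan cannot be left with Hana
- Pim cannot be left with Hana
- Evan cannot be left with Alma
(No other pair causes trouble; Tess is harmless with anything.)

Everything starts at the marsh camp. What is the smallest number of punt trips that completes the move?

Counting alone: the warden can take at most 2 across per trip to the dry ground, so moving all 6 needs at least 3 loaded trips out, with a return between consecutive ones — at least 5 crossings.
The safety rule pushes this higher. Following every safe sequence of crossings, the most of the 6 that can be at the dry ground as the punt arrives there on crossings 5, 7 is 4, 5 respectively — never all 6.
So no plan with fewer than 9 crossings exists, and this one achieves 9:
1. Warden goes to the dry ground with Evan and Hana.  [the marsh camp: Alma, Orla, Pim, Tess | the dry ground: Evan, Hana]
2. Warden goes back to the marsh camp with Hana.  [the marsh camp: Alma, Hana, Orla, Pim, Tess | the dry ground: Evan]
3. Warden goes to the dry ground with Hana and Orla.  [the marsh camp: Alma, Pim, Tess | the dry ground: Evan, Hana, Orla]
4. Warden goes back to the marsh camp with Hana.  [the marsh camp: Alma, Hana, Pim, Tess | the dry ground: Evan, Orla]
5. Warden goes to the dry ground with Alma and Pim.  [the marsh camp: Hana, Tess | the dry ground: Alma, Evan, Orla, Pim]
6. Warden goes back to the marsh camp with Evan.  [the marsh camp: Evan, Hana, Tess | the dry ground: Alma, Orla, Pim]
7. Warden goes to the dry ground with Hana and Tess.  [the marsh camp: Evan | the dry ground: Alma, Hana, Orla, Pim, Tess]
8. Warden goes back to the marsh camp with Hana.  [the marsh camp: Evan, Hana | the dry ground: Alma, Orla, Pim, Tess]
9. Warden goes to the dry ground with Evan and Hana.  [the marsh camp: — | the dry ground: Alma, Evan, Hana, Orla, Pim, Tess]

9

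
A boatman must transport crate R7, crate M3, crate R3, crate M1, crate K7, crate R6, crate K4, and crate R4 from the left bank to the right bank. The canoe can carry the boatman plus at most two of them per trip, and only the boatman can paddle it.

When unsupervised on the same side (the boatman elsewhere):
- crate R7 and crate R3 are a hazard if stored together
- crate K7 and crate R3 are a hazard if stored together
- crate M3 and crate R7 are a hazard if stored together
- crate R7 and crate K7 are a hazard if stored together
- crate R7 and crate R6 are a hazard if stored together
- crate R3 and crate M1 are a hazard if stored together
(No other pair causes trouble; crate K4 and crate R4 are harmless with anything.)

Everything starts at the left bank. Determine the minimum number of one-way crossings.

Counting alone: the boatman can take at most 2 across per trip to the right bank, so moving all 8 needs at least 4 loaded trips out, with a return between consecutive ones — at least 7 crossings.
The safety rule pushes this higher. Following every safe sequence of crossings, the most of the 8 that can be at the right bank as the canoe arrives there on crossings 7, 9, 11 is 5, 6, 7 respectively — never all 8.
So no plan with fewer than 13 crossings exists, and this one achieves 13:
1. Boatman goes to the right bank with crate R3 and crate R7.
2. Boatman goes back to the left bank with crate R7.
3. Boatman goes to the right bank with crate M3 and crate R7.
4. Boatman goes back to the left bank with crate R7.
5. Boatman goes to the right bank with crate R6 and crate R7.
6. Boatman goes back to the left bank with crate R7.
7. Boatman goes to the right bank with crate K4 and crate R7.
8. Boatman goes back to the left bank with crate R7.
9. Boatman goes to the right bank with crate R4 and crate R7.
10. Boatman goes back to the left bank with crate R7.
11. Boatman goes to the right bank with crate K7 and crate M1.
12. Boatman goes back to the left bank with crate R3.
13. Boatman goes to the right bank with crate R3 and crate R7.

13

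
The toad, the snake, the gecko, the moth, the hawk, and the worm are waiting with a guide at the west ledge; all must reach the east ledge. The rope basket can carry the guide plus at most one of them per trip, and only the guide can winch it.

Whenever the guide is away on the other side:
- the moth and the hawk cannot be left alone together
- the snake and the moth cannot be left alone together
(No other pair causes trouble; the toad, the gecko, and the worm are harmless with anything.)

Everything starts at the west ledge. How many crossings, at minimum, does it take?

13

Counting alone: the guide can take at most 1 across per trip to the east ledge, so moving all 6 needs at least 6 loaded trips out, with a return between consecutive ones — at least 11 crossings.
The safety rule pushes this higher. Following every safe sequence of crossings, the most of the 6 that can be at the east ledge as the rope basket arrives there on crossing 11 is 5 — never all 6.
So no plan with fewer than 13 crossings exists, and this one achieves 13:
1. Guide goes to the east ledge with the moth.
2. Guide goes back to the west ledge alone.
3. Guide goes to the east ledge with the toad.
4. Guide goes back to the west ledge alone.
5. Guide goes to the east ledge with the snake.
6. Guide goes back to the west ledge with the moth.
7. Guide goes to the east ledge with the hawk.
8. Guide goes back to the west ledge alone.
9. Guide goes to the east ledge with the gecko.
10. Guide goes back to the west ledge alone.
11. Guide goes to the east ledge with the worm.
12. Guide goes back to the west ledge alone.
13. Guide goes to the east ledge with the moth.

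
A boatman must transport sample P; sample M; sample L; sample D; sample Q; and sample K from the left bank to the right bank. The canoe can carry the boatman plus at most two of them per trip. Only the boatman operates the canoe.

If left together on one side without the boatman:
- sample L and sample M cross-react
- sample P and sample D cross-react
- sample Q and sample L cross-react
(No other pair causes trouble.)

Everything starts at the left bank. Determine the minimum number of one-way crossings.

Counting alone: the boatman can take at most 2 across per trip to the right bank, so moving all 6 needs at least 3 loaded trips out, with a return between consecutive ones — at least 5 crossings.
The safety rule pushes this higher. Following every safe sequence of crossings, the most of the 6 that can be at the right bank as the canoe arrives there on crossing 5 is 5 — never all 6.
So no plan with fewer than 7 crossings exists, and this one achieves 7:
1. Boatman goes to the right bank with sample L and sample P.  [the left bank: sample D, sample K, sample M, sample Q | the right bank: sample L, sample P]
2. Boatman goes back to the left bank alone.  [the left bank: sample D, sample K, sample M, sample Q | the right bank: sample L, sample P]
3. Boatman goes to the right bank with sample M.  [the left bank: sample D, sample K, sample Q | the right bank: sample L, sample M, sample P]
4. Boatman goes back to the left bank with sample L.  [the left bank: sample D, sample K, sample L, sample Q | the right bank: sample M, sample P]
5. Boatman goes to the right bank with sample K and sample Q.  [the left bank: sample D, sample L | the right bank: sample K, sample M, sample P, sample Q]
6. Boatman goes back to the left bank alone.  [the left bank: sample D, sample L | the right bank: sample K, sample M, sample P, sample Q]
7. Boatman goes to the right bank with sample D and sample L.  [the left bank: — | the right bank: sample D, sample K, sample L, sample M, sample P, sample Q]

7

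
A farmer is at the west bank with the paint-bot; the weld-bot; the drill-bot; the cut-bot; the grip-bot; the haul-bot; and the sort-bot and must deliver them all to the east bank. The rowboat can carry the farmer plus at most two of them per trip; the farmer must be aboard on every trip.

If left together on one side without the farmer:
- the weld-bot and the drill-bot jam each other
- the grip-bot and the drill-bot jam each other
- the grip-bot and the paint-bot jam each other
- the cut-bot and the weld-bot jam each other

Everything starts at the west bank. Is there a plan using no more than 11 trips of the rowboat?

Yes — this plan uses 9 crossings (≤ 11):
1. Farmer goes to the east bank with the grip-bot and the weld-bot.  [the west bank: the cut-bot, the drill-bot, the haul-bot, the paint-bot, the sort-bot | the east bank: the grip-bot, the weld-bot]
2. Farmer goes back to the west bank alone.  [the west bank: the cut-bot, the drill-bot, the haul-bot, the paint-bot, the sort-bot | the east bank: the grip-bot, the weld-bot]
3. Farmer goes to the east bank with the paint-bot.  [the west bank: the cut-bot, the drill-bot, the haul-bot, the sort-bot | the east bank: the grip-bot, the paint-bot, the weld-bot]
4. Farmer goes back to the west bank with the grip-bot.  [the west bank: the cut-bot, the drill-bot, the grip-bot, the haul-bot, the sort-bot | the east bank: the paint-bot, the weld-bot]
5. Farmer goes to the east bank with the cut-bot and the drill-bot.  [the west bank: the grip-bot, the haul-bot, the sort-bot | the east bank: the cut-bot, the drill-bot, the paint-bot, the weld-bot]
6. Farmer goes back to the west bank with the weld-bot.  [the west bank: the grip-bot, the haul-bot, the sort-bot, the weld-bot | the east bank: the cut-bot, the drill-bot, the paint-bot]
7. Farmer goes to the east bank with the haul-bot and the sort-bot.  [the west bank: the grip-bot, the weld-bot | the east bank: the cut-bot, the drill-bot, the haul-bot, the paint-bot, the sort-bot]
8. Farmer goes back to the west bank alone.  [the west bank: the grip-bot, the weld-bot | the east bank: the cut-bot, the drill-bot, the haul-bot, the paint-bot, the sort-bot]
9. Farmer goes to the east bank with the grip-bot and the weld-bot.  [the west bank: — | the east bank: the cut-bot, the drill-bot, the grip-bot, the haul-bot, the paint-bot, the sort-bot, the weld-bot]

Yes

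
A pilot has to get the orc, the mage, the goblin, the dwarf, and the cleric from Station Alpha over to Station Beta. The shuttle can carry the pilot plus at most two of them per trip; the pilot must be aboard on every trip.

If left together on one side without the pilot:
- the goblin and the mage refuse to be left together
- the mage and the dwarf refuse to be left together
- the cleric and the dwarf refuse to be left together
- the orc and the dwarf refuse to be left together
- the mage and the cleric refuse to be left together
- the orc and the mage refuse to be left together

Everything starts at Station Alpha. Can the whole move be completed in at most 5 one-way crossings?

Counting alone: the pilot can take at most 2 across per trip to Station Beta, so moving all 5 needs at least 3 loaded trips out, with a return between consecutive ones — at least 5 crossings.
The safety rule pushes this higher. Following every safe sequence of crossings, the most of the 5 that can be at Station Beta as the shuttle arrives there on crossing 5 is 4 — never all 5.
So the move cannot be finished within 5 crossings. (The shortest complete plan takes 7:)
1. Pilot goes to Station Beta with the dwarf and the mage.  [Station Alpha: the cleric, the goblin, the orc | Station Beta: the dwarf, the mage]
2. Pilot goes back to Station Alpha with the mage.  [Station Alpha: the cleric, the goblin, the mage, the orc | Station Beta: the dwarf]
3. Pilot goes to Station Beta with the goblin and the mage.  [Station Alpha: the cleric, the orc | Station Beta: the dwarf, the goblin, the mage]
4. Pilot goes back to Station Alpha with the mage.  [Station Alpha: the cleric, the mage, the orc | Station Beta: the dwarf, the goblin]
5. Pilot goes to Station Beta with the cleric and the orc.  [Station Alpha: the mage | Station Beta: the cleric, the dwarf, the goblin, the orc]
6. Pilot goes back to Station Alpha with the dwarf.  [Station Alpha: the dwarf, the mage | Station Beta: the cleric, the goblin, the orc]
7. Pilot goes to Station Beta with the dwarf and the mage.  [Station Alpha: — | Station Beta: the cleric, the dwarf, the goblin, the mage, the orc]

No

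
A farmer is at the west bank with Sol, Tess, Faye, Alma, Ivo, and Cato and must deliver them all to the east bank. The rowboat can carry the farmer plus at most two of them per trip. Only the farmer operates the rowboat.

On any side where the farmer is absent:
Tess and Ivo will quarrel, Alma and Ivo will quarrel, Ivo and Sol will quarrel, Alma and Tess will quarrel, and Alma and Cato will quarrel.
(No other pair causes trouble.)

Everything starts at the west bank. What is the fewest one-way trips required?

9

Counting alone: the farmer can take at most 2 across per trip to the east bank, so moving all 6 needs at least 3 loaded trips out, with a return between consecutive ones — at least 5 crossings.
The safety rule pushes this higher. Following every safe sequence of crossings, the most of the 6 that can be at the east bank as the rowboat arrives there on crossings 5, 7 is 4, 5 respectively — never all 6.
So no plan with fewer than 9 crossings exists, and this one achieves 9:
1. Farmer goes to the east bank with Alma and Ivo.  [the west bank: Cato, Faye, Sol, Tess | the east bank: Alma, Ivo]
2. Farmer goes back to the west bank with Alma.  [the west bank: Alma, Cato, Faye, Sol, Tess | the east bank: Ivo]
3. Farmer goes to the east bank with Alma and Sol.  [the west bank: Cato, Faye, Tess | the east bank: Alma, Ivo, Sol]
4. Farmer goes back to the west bank with Ivo.  [the west bank: Cato, Faye, Ivo, Tess | the east bank: Alma, Sol]
5. Farmer goes to the east bank with Faye and Tess.  [the west bank: Cato, Ivo | the east bank: Alma, Faye, Sol, Tess]
6. Farmer goes back to the west bank with Tess.  [the west bank: Cato, Ivo, Tess | the east bank: Alma, Faye, Sol]
7. Farmer goes to the east bank with Cato and Tess.  [the west bank: Ivo | the east bank: Alma, Cato, Faye, Sol, Tess]
8. Farmer goes back to the west bank with Alma.  [the west bank: Alma, Ivo | the east bank: Cato, Faye, Sol, Tess]
9. Farmer goes to the east bank with Alma and Ivo.  [the west bank: — | the east bank: Alma, Cato, Faye, Ivo, Sol, Tess]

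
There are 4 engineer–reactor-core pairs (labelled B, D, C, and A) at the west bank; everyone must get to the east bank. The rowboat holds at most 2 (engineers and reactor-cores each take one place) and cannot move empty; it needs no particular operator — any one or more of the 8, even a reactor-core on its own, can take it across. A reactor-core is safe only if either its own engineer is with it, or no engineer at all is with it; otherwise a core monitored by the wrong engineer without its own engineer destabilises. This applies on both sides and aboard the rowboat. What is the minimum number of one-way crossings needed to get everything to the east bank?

Following every safe sequence of crossings from the start, the most of the 8 that can be at the east bank as the rowboat arrives there on crossings 1, 3, 5 is 2, 3, 4 respectively; the best ever achieved is 4 of 8.
From crossing 7 on, no configuration arises that was not already reachable earlier: only 44 distinct safe configurations (who is on which side, and where the rowboat is) can ever be reached, none of them has everyone across, and every continuation just revisits them. So no valid plan exists.

impossible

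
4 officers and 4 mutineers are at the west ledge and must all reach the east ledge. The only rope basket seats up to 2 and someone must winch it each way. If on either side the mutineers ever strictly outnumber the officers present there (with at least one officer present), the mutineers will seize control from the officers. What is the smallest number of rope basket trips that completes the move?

impossible

Following every safe sequence of crossings from the start, the most of the 8 that can be at the east ledge as the rope basket arrives there on crossings 1, 3, 5 is 2, 3, 4 respectively; the best ever achieved is 4 of 8.
From crossing 7 on, no configuration arises that was not already reachable earlier: only 11 distinct safe configurations (who is on which side, and where the rope basket is) can ever be reached, none of them has everyone across, and every continuation just revisits them. They are: 0 officers + 0 mutineers across (rope basket back at the start); 0 officers + 1 mutineer across (rope basket there); 0 officers + 1 mutineer across (rope basket back at the start); 0 officers + 2 mutineers across (rope basket there); 0 officers + 2 mutineers across (rope basket back at the start); 0 officers + 3 mutineers across (rope basket there); 0 officers + 3 mutineers across (rope basket back at the start); 0 officers + 4 mutineers across (rope basket there); 1 officer + 1 mutineer across (rope basket there); 1 officer + 1 mutineer across (rope basket back at the start); 2 officers + 2 mutineers across (rope basket there). So no valid plan exists.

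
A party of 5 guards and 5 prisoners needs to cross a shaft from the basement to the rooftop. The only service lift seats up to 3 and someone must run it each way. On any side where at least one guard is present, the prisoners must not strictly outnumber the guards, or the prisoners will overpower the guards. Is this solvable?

1. 2 prisoners → the rooftop.  (the basement: 5G 3P; the rooftop: 0G 2P)
2. 1 prisoner ← the basement.  (the basement: 5G 4P; the rooftop: 0G 1P)
3. 3 prisoners → the rooftop.  (the basement: 5G 1P; the rooftop: 0G 4P)
4. 1 prisoner ← the basement.  (the basement: 5G 2P; the rooftop: 0G 3P)
5. 3 guards → the rooftop.  (the basement: 2G 2P; the rooftop: 3G 3P)
6. 1 guard and 1 prisoner ← the basement.  (the basement: 3G 3P; the rooftop: 2G 2P)
7. 3 guards → the rooftop.  (the basement: 0G 3P; the rooftop: 5G 2P)
8. 1 prisoner ← the basement.  (the basement: 0G 4P; the rooftop: 5G 1P)
9. 2 prisoners → the rooftop.  (the basement: 0G 2P; the rooftop: 5G 3P)
10. 1 prisoner ← the basement.  (the basement: 0G 3P; the rooftop: 5G 2P)
11. 3 prisoners → the rooftop.  (the basement: 0G 0P; the rooftop: 5G 5P)

Yes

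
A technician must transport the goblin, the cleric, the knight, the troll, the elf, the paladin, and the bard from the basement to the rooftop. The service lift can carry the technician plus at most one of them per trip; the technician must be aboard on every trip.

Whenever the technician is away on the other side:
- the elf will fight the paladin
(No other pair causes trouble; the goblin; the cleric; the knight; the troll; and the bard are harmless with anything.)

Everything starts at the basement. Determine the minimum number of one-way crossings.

13

Counting alone: the technician can take at most 1 across per trip to the rooftop, so moving all 7 needs at least 7 loaded trips out, with a return between consecutive ones — at least 13 crossings.
The plan below uses exactly 13 crossings, so it is optimal:
1. Technician goes to the rooftop with the elf.  [the basement: the bard, the cleric, the goblin, the knight, the paladin, the troll | the rooftop: the elf]
2. Technician goes back to the basement alone.  [the basement: the bard, the cleric, the goblin, the knight, the paladin, the troll | the rooftop: the elf]
3. Technician goes to the rooftop with the goblin.  [the basement: the bard, the cleric, the knight, the paladin, the troll | the rooftop: the elf, the goblin]
4. Technician goes back to the basement alone.  [the basement: the bard, the cleric, the knight, the paladin, the troll | the rooftop: the elf, the goblin]
5. Technician goes to the rooftop with the cleric.  [the basement: the bard, the knight, the paladin, the troll | the rooftop: the cleric, the elf, the goblin]
6. Technician goes back to the basement alone.  [the basement: the bard, the knight, the paladin, the troll | the rooftop: the cleric, the elf, the goblin]
7. Technician goes to the rooftop with the knight.  [the basement: the bard, the paladin, the troll | the rooftop: the cleric, the elf, the goblin, the knight]
8. Technician goes back to the basement alone.  [the basement: the bard, the paladin, the troll | the rooftop: the cleric, the elf, the goblin, the knight]
9. Technician goes to the rooftop with the troll.  [the basement: the bard, the paladin | the rooftop: the cleric, the elf, the goblin, the knight, the troll]
10. Technician goes back to the basement alone.  [the basement: the bard, the paladin | the rooftop: the cleric, the elf, the goblin, the knight, the troll]
11. Technician goes to the rooftop with the bard.  [the basement: the paladin | the rooftop: the bard, the cleric, the elf, the goblin, the knight, the troll]
12. Technician goes back to the basement alone.  [the basement: the paladin | the rooftop: the bard, the cleric, the elf, the goblin, the knight, the troll]
13. Technician goes to the rooftop with the paladin.  [the basement: — | the rooftop: the bard, the cleric, the elf, the goblin, the knight, the paladin, the troll]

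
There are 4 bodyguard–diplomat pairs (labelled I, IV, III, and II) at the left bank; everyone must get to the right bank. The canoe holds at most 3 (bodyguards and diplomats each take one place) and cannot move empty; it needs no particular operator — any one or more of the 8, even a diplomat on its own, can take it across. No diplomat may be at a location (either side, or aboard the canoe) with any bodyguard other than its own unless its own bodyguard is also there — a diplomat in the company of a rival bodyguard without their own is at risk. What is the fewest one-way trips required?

Counting alone: each trip to the right bank takes at most 3 across and each return brings at least 1 back, so after t trips out (and t−1 returns) at most 3t − (t−1) of the 8 are across; that first reaches 8 at t = 4, so at least 7 crossings are needed.
The safety rule pushes this higher. Following every safe sequence of crossings, the most of the 8 that can be at the right bank as the canoe arrives there on crossing 7 is 7 — never all 8.
So no plan with fewer than 9 crossings exists, and this one achieves 9:
1. bodyguard I and diplomat I cross → the right bank.
2. bodyguard I crosses ← the left bank.
3. bodyguard I, bodyguard IV, and diplomat IV cross → the right bank.
4. bodyguard I and diplomat I cross ← the left bank.
5. bodyguard I, bodyguard II, and bodyguard III cross → the right bank.
6. diplomat IV crosses ← the left bank.
7. diplomat I and diplomat IV cross → the right bank.
8. diplomat I crosses ← the left bank.
9. diplomat I, diplomat II, and diplomat III cross → the right bank.

9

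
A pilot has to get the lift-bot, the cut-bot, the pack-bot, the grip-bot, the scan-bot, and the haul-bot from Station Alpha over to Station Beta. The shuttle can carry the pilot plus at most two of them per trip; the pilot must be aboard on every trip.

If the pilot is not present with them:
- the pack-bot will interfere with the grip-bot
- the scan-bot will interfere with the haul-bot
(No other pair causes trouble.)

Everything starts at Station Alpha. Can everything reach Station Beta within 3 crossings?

No

Counting alone: the pilot can take at most 2 across per trip to Station Beta, so moving all 6 needs at least 3 loaded trips out, with a return between consecutive ones — at least 5 crossings.
Since 3 < 5, 3 crossings cannot be enough. (The shortest complete plan in fact takes 5:)
1. Pilot goes to Station Beta with the pack-bot and the scan-bot.
2. Pilot goes back to Station Alpha alone.
3. Pilot goes to Station Beta with the cut-bot and the lift-bot.
4. Pilot goes back to Station Alpha alone.
5. Pilot goes to Station Beta with the grip-bot and the haul-bot.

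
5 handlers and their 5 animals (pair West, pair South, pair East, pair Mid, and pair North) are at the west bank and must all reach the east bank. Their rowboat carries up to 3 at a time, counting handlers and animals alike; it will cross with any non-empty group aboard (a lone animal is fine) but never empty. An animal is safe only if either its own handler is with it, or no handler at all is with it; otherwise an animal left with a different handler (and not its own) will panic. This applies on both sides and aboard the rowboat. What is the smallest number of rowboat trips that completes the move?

Counting alone: each trip to the east bank takes at most 3 across and each return brings at least 1 back, so after t trips out (and t−1 returns) at most 3t − (t−1) of the 10 are across; that first reaches 10 at t = 5, so at least 9 crossings are needed.
The safety rule pushes this higher. Following every safe sequence of crossings, the most of the 10 that can be at the east bank as the rowboat arrives there on crossing 9 is 9 — never all 10.
So no plan with fewer than 11 crossings exists, and this one achieves 11:
1. animal West and handler West cross → the east bank.
2. handler West crosses ← the west bank.
3. animal East, animal Mid, and animal South cross → the east bank.
4. animal West crosses ← the west bank.
5. handler East, handler Mid, and handler South cross → the east bank.
6. animal South and handler South cross ← the west bank.
7. handler North, handler South, and handler West cross → the east bank.
8. animal East crosses ← the west bank.
9. animal South and animal West cross → the east bank.
10. animal West crosses ← the west bank.
11. animal East, animal North, and animal West cross → the east bank.

11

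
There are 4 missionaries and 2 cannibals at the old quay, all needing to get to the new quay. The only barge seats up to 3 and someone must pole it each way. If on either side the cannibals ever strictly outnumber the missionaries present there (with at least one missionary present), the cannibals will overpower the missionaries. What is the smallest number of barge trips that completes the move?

Counting alone: each trip to the new quay takes at most 3 across and each return brings at least 1 back, so after t trips out (and t−1 returns) at most 3t − (t−1) of the 6 are across; that first reaches 6 at t = 3, so at least 5 crossings are needed.
The plan below uses exactly 5 crossings, so it is optimal:
1. 2 cannibals → the new quay.  (the old quay: 4M 0C; the new quay: 0M 2C)
2. 1 cannibal ← the old quay.  (the old quay: 4M 1C; the new quay: 0M 1C)
3. 2 missionaries and 1 cannibal → the new quay.  (the old quay: 2M 0C; the new quay: 2M 2C)
4. 1 cannibal ← the old quay.  (the old quay: 2M 1C; the new quay: 2M 1C)
5. 2 missionaries and 1 cannibal → the new quay.  (the old quay: 0M 0C; the new quay: 4M 2C)

5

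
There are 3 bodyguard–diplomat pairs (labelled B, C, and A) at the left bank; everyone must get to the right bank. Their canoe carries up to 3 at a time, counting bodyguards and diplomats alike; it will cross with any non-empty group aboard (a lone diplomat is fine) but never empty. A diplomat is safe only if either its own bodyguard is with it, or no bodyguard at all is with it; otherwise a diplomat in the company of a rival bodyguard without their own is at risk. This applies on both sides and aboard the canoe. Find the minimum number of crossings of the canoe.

5

Counting alone: each trip to the right bank takes at most 3 across and each return brings at least 1 back, so after t trips out (and t−1 returns) at most 3t − (t−1) of the 6 are across; that first reaches 6 at t = 3, so at least 5 crossings are needed.
The plan below uses exactly 5 crossings, so it is optimal:
1. bodyguard B and diplomat B cross → the right bank.
2. bodyguard B crosses ← the left bank.
3. bodyguard A, bodyguard B, and bodyguard C cross → the right bank.
4. diplomat B crosses ← the left bank.
5. diplomat A, diplomat B, and diplomat C cross → the right bank.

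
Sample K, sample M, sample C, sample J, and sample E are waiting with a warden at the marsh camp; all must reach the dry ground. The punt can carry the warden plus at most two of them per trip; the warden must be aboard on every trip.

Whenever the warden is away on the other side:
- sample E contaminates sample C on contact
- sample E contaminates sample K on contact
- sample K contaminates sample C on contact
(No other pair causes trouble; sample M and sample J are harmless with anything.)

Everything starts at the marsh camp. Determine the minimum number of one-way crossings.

7

Counting alone: the warden can take at most 2 across per trip to the dry ground, so moving all 5 needs at least 3 loaded trips out, with a return between consecutive ones — at least 5 crossings.
The safety rule pushes this higher. Following every safe sequence of crossings, the most of the 5 that can be at the dry ground as the punt arrives there on crossing 5 is 4 — never all 5.
So no plan with fewer than 7 crossings exists, and this one achieves 7:
1. Warden goes to the dry ground with sample C and sample K.
2. Warden goes back to the marsh camp with sample K.
3. Warden goes to the dry ground with sample K and sample M.
4. Warden goes back to the marsh camp with sample K.
5. Warden goes to the dry ground with sample J and sample K.
6. Warden goes back to the marsh camp with sample K.
7. Warden goes to the dry ground with sample E and sample K.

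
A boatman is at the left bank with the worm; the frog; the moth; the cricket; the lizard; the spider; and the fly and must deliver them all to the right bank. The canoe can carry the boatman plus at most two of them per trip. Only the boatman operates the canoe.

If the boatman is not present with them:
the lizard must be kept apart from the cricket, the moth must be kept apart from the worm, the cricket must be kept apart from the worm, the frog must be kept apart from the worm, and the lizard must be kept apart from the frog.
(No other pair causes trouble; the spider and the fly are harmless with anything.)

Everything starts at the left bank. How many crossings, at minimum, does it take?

9

Counting alone: the boatman can take at most 2 across per trip to the right bank, so moving all 7 needs at least 4 loaded trips out, with a return between consecutive ones — at least 7 crossings.
The safety rule pushes this higher. Following every safe sequence of crossings, the most of the 7 that can be at the right bank as the canoe arrives there on crossing 7 is 6 — never all 7.
So no plan with fewer than 9 crossings exists, and this one achieves 9:
1. Boatman goes to the right bank with the lizard and the worm.
2. Boatman goes back to the left bank alone.
3. Boatman goes to the right bank with the frog.
4. Boatman goes back to the left bank with the lizard and the worm.
5. Boatman goes to the right bank with the cricket and the moth.
6. Boatman goes back to the left bank alone.
7. Boatman goes to the right bank with the fly and the spider.
8. Boatman goes back to the left bank alone.
9. Boatman goes to the right bank with the lizard and the worm.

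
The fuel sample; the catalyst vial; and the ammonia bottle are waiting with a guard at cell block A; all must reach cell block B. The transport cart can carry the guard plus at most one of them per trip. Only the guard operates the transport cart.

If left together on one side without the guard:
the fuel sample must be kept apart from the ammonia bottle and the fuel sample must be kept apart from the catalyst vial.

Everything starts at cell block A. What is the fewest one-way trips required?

7

Counting alone: the guard can take at most 1 across per trip to cell block B, so moving all 3 needs at least 3 loaded trips out, with a return between consecutive ones — at least 5 crossings.
The safety rule pushes this higher. Following every safe sequence of crossings, the most of the 3 that can be at cell block B as the transport cart arrives there on crossing 5 is 2 — never all 3.
So no plan with fewer than 7 crossings exists, and this one achieves 7:
1. Guard goes to cell block B with the fuel sample.  [cell block A: the ammonia bottle, the catalyst vial | cell block B: the fuel sample]
2. Guard goes back to cell block A alone.  [cell block A: the ammonia bottle, the catalyst vial | cell block B: the fuel sample]
3. Guard goes to cell block B with the catalyst vial.  [cell block A: the ammonia bottle | cell block B: the catalyst vial, the fuel sample]
4. Guard goes back to cell block A with the fuel sample.  [cell block A: the ammonia bottle, the fuel sample | cell block B: the catalyst vial]
5. Guard goes to cell block B with the ammonia bottle.  [cell block A: the fuel sample | cell block B: the ammonia bottle, the catalyst vial]
6. Guard goes back to cell block A alone.  [cell block A: the fuel sample | cell block B: the ammonia bottle, the catalyst vial]
7. Guard goes to cell block B with the fuel sample.  [cell block A: — | cell block B: the ammonia bottle, the catalyst vial, the fuel sample]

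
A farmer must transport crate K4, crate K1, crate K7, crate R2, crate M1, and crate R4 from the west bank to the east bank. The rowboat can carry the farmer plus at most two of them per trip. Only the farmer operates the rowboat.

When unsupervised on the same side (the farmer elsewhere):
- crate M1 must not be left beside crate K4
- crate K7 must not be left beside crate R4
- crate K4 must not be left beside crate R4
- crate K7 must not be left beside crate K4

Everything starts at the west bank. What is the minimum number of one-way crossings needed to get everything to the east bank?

9

Counting alone: the farmer can take at most 2 across per trip to the east bank, so moving all 6 needs at least 3 loaded trips out, with a return between consecutive ones — at least 5 crossings.
The safety rule pushes this higher. Following every safe sequence of crossings, the most of the 6 that can be at the east bank as the rowboat arrives there on crossings 5, 7 is 4, 5 respectively — never all 6.
So no plan with fewer than 9 crossings exists, and this one achieves 9:
1. Farmer goes to the east bank with crate K4 and crate K7.
2. Farmer goes back to the west bank with crate K4.
3. Farmer goes to the east bank with crate K1 and crate K4.
4. Farmer goes back to the west bank with crate K4.
5. Farmer goes to the east bank with crate K4 and crate R2.
6. Farmer goes back to the west bank with crate K4.
7. Farmer goes to the east bank with crate K4 and crate M1.
8. Farmer goes back to the west bank with crate K4.
9. Farmer goes to the east bank with crate K4 and crate R4.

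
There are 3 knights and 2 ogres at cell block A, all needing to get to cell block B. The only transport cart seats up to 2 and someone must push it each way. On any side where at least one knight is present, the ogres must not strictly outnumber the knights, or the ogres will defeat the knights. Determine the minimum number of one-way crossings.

7

Counting alone: each trip to cell block B takes at most 2 across and each return brings at least 1 back, so after t trips out (and t−1 returns) at most 2t − (t−1) of the 5 are across; that first reaches 5 at t = 4, so at least 7 crossings are needed.
The plan below uses exactly 7 crossings, so it is optimal:
1. 2 ogres → cell block B.  (cell block A: 3K 0O; cell block B: 0K 2O)
2. 1 ogre ← cell block A.  (cell block A: 3K 1O; cell block B: 0K 1O)
3. 2 knights → cell block B.  (cell block A: 1K 1O; cell block B: 2K 1O)
4. 1 knight ← cell block A.  (cell block A: 2K 1O; cell block B: 1K 1O)
5. 1 knight and 1 ogre → cell block B.  (cell block A: 1K 0O; cell block B: 2K 2O)
6. 1 ogre ← cell block A.  (cell block A: 1K 1O; cell block B: 2K 1O)
7. 1 knight and 1 ogre → cell block B.  (cell block A: 0K 0O; cell block B: 3K 2O)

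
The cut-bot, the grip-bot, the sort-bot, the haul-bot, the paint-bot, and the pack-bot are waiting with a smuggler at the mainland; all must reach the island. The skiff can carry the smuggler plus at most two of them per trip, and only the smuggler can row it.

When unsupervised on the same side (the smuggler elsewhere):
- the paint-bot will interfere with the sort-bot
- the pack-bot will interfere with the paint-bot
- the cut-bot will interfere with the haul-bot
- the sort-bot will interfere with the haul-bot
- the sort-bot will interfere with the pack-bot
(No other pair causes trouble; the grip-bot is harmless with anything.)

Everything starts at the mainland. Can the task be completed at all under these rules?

No

Whatever the first load, the items left behind include a forbidden pair without the smuggler. No opening move is safe, so no plan exists.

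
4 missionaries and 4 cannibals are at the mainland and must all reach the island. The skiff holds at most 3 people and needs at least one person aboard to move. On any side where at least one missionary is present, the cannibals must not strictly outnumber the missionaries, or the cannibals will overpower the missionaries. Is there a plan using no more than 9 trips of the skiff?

Yes — this plan uses 9 crossings (≤ 9):
1. 2 cannibals → the island.  (the mainland: 4M 2C; the island: 0M 2C)
2. 1 cannibal ← the mainland.  (the mainland: 4M 3C; the island: 0M 1C)
3. 3 cannibals → the island.  (the mainland: 4M 0C; the island: 0M 4C)
4. 1 cannibal ← the mainland.  (the mainland: 4M 1C; the island: 0M 3C)
5. 3 missionaries → the island.  (the mainland: 1M 1C; the island: 3M 3C)
6. 1 missionary and 1 cannibal ← the mainland.  (the mainland: 2M 2C; the island: 2M 2C)
7. 2 missionaries → the island.  (the mainland: 0M 2C; the island: 4M 2C)
8. 1 cannibal ← the mainland.  (the mainland: 0M 3C; the island: 4M 1C)
9. 3 cannibals → the island.  (the mainland: 0M 0C; the island: 4M 4C)

Yes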